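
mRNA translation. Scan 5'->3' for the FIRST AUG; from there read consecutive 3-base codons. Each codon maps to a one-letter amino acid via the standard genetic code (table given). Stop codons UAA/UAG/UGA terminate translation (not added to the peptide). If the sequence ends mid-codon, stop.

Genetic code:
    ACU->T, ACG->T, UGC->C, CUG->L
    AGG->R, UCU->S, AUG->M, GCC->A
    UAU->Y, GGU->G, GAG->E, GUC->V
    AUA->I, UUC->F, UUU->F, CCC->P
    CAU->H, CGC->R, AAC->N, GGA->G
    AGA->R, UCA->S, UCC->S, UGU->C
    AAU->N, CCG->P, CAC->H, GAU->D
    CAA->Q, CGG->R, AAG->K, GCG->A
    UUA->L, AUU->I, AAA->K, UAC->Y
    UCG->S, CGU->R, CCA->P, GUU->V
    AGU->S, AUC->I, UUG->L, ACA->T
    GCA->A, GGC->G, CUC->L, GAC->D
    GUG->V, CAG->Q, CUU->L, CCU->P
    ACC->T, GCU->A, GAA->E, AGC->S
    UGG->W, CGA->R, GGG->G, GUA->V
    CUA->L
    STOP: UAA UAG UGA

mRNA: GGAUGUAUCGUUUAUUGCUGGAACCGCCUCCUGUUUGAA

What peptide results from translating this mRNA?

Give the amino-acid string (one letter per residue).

start AUG at pos 2
pos 2: AUG -> M; peptide=M
pos 5: UAU -> Y; peptide=MY
pos 8: CGU -> R; peptide=MYR
pos 11: UUA -> L; peptide=MYRL
pos 14: UUG -> L; peptide=MYRLL
pos 17: CUG -> L; peptide=MYRLLL
pos 20: GAA -> E; peptide=MYRLLLE
pos 23: CCG -> P; peptide=MYRLLLEP
pos 26: CCU -> P; peptide=MYRLLLEPP
pos 29: CCU -> P; peptide=MYRLLLEPPP
pos 32: GUU -> V; peptide=MYRLLLEPPPV
pos 35: UGA -> STOP

Answer: MYRLLLEPPPV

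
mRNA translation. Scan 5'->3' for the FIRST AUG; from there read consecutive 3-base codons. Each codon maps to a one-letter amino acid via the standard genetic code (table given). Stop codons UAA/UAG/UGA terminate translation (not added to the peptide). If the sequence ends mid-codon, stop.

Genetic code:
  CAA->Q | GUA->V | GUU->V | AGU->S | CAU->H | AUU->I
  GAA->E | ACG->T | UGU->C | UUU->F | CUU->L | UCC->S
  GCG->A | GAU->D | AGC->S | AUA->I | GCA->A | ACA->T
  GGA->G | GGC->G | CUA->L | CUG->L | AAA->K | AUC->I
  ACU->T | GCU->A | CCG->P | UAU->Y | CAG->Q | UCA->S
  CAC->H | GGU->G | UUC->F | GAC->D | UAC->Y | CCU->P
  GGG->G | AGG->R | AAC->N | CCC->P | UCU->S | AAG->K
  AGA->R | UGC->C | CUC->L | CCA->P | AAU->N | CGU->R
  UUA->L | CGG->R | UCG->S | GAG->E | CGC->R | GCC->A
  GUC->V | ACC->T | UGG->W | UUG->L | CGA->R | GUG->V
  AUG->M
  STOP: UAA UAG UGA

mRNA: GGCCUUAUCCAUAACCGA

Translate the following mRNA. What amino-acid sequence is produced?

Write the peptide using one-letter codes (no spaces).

Answer: (empty: no AUG start codon)

Derivation:
no AUG start codon found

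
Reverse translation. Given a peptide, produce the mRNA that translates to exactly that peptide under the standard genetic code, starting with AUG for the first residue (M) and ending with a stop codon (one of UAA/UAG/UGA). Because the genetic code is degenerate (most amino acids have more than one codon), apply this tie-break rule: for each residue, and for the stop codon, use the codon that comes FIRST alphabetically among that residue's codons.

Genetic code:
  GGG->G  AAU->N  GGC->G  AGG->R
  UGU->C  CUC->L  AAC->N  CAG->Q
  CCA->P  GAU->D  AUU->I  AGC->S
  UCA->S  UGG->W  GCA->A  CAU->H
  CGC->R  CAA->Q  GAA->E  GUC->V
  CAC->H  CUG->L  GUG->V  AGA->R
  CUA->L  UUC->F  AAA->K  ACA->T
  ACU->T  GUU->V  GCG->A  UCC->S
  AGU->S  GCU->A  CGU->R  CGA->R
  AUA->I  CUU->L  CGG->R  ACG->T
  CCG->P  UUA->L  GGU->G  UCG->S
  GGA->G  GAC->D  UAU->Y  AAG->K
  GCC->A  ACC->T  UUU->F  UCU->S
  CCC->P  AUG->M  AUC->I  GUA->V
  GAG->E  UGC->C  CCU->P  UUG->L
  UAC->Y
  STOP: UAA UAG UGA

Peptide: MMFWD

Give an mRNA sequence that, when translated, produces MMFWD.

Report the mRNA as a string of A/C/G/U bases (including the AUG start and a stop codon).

residue 1: M -> AUG (start codon)
residue 2: M -> AUG (only codon)
residue 3: F codons sorted = UUC,UUU -> pick first = UUC
residue 4: W -> UGG (only codon)
residue 5: D codons sorted = GAC,GAU -> pick first = GAC
terminator: stop codons sorted = UAA,UAG,UGA -> pick first = UAA

Answer: mRNA: AUGAUGUUCUGGGACUAA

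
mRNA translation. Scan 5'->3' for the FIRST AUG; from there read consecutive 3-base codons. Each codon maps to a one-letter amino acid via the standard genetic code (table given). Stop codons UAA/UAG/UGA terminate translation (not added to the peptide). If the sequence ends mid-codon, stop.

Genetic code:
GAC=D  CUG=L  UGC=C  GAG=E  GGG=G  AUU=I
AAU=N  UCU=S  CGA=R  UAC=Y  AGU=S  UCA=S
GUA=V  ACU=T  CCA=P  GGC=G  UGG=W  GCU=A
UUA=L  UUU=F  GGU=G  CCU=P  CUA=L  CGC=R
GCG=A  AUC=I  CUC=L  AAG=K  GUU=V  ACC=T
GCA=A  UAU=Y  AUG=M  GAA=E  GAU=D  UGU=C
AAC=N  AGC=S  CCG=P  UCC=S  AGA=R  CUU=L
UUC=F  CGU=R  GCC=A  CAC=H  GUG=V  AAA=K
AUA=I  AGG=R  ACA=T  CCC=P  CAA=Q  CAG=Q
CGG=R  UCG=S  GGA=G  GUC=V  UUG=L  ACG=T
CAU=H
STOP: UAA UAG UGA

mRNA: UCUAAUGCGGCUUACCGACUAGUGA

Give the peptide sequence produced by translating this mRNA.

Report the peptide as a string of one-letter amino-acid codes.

Answer: MRLTD

Derivation:
start AUG at pos 4
pos 4: AUG -> M; peptide=M
pos 7: CGG -> R; peptide=MR
pos 10: CUU -> L; peptide=MRL
pos 13: ACC -> T; peptide=MRLT
pos 16: GAC -> D; peptide=MRLTD
pos 19: UAG -> STOP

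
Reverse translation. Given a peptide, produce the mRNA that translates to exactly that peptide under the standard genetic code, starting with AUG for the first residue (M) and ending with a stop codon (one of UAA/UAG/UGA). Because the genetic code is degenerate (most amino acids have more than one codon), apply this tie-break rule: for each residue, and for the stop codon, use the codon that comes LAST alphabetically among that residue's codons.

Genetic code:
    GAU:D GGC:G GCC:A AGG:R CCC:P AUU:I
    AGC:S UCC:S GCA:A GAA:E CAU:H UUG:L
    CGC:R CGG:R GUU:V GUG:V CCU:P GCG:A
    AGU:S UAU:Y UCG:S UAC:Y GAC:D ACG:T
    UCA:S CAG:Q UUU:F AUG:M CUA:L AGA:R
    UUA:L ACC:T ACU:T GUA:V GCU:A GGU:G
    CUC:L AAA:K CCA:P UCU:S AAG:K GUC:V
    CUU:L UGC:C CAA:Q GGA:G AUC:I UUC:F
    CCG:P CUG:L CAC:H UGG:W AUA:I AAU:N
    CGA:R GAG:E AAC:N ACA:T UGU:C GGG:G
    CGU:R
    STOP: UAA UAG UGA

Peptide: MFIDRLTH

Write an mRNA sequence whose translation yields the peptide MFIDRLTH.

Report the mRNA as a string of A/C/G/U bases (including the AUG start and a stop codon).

residue 1: M -> AUG (start codon)
residue 2: F codons sorted = UUC,UUU -> pick last = UUU
residue 3: I codons sorted = AUA,AUC,AUU -> pick last = AUU
residue 4: D codons sorted = GAC,GAU -> pick last = GAU
residue 5: R codons sorted = AGA,AGG,CGA,CGC,CGG,CGU -> pick last = CGU
residue 6: L codons sorted = CUA,CUC,CUG,CUU,UUA,UUG -> pick last = UUG
residue 7: T codons sorted = ACA,ACC,ACG,ACU -> pick last = ACU
residue 8: H codons sorted = CAC,CAU -> pick last = CAU
terminator: stop codons sorted = UAA,UAG,UGA -> pick last = UGA

Answer: mRNA: AUGUUUAUUGAUCGUUUGACUCAUUGA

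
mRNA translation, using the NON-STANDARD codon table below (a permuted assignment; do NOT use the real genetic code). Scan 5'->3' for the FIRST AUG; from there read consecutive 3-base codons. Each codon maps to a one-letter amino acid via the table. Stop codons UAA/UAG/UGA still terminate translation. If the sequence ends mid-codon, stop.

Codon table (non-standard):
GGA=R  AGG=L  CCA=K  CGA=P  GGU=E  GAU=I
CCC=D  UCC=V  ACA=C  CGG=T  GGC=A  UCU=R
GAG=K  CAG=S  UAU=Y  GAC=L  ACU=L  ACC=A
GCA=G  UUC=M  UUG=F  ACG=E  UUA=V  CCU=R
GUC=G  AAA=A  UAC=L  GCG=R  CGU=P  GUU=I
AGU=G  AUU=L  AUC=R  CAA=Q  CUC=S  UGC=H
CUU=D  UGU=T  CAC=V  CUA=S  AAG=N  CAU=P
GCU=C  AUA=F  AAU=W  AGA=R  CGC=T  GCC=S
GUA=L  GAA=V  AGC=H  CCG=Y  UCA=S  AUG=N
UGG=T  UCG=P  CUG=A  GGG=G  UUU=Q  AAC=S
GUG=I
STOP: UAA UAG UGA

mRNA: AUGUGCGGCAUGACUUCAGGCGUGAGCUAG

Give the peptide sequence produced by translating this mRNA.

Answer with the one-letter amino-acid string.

start AUG at pos 0
pos 0: AUG -> N; peptide=N
pos 3: UGC -> H; peptide=NH
pos 6: GGC -> A; peptide=NHA
pos 9: AUG -> N; peptide=NHAN
pos 12: ACU -> L; peptide=NHANL
pos 15: UCA -> S; peptide=NHANLS
pos 18: GGC -> A; peptide=NHANLSA
pos 21: GUG -> I; peptide=NHANLSAI
pos 24: AGC -> H; peptide=NHANLSAIH
pos 27: UAG -> STOP

Answer: NHANLSAIH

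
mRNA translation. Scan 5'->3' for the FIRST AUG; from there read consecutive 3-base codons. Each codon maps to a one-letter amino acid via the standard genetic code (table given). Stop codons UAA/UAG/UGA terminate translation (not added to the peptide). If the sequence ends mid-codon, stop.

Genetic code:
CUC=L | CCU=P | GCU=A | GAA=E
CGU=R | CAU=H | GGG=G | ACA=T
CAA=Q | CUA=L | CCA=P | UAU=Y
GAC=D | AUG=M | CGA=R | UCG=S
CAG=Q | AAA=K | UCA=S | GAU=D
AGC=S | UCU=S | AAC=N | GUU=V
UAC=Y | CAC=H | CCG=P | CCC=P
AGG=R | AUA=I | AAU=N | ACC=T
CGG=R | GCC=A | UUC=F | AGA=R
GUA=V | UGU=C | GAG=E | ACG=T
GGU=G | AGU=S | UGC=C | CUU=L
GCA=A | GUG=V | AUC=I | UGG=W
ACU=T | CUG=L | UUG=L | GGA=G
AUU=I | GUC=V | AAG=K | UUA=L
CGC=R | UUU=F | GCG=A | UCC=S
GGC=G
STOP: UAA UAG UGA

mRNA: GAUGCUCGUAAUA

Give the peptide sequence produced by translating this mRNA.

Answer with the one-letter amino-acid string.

Answer: MLVI

Derivation:
start AUG at pos 1
pos 1: AUG -> M; peptide=M
pos 4: CUC -> L; peptide=ML
pos 7: GUA -> V; peptide=MLV
pos 10: AUA -> I; peptide=MLVI
pos 13: only 0 nt remain (<3), stop (end of mRNA)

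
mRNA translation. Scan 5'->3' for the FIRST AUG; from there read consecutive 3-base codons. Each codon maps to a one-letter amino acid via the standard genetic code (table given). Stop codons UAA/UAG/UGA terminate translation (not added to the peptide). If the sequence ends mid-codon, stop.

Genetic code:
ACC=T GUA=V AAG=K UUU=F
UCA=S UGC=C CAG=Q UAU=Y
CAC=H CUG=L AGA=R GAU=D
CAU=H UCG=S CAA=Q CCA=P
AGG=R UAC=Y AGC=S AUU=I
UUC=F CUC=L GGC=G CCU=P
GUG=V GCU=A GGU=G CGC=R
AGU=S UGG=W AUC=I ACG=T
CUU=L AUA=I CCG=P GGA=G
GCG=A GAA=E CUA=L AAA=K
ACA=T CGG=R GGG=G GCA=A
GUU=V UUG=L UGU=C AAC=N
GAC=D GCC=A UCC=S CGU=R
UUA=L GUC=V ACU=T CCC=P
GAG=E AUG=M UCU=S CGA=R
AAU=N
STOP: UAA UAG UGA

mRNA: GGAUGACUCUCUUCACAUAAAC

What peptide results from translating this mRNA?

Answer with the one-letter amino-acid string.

start AUG at pos 2
pos 2: AUG -> M; peptide=M
pos 5: ACU -> T; peptide=MT
pos 8: CUC -> L; peptide=MTL
pos 11: UUC -> F; peptide=MTLF
pos 14: ACA -> T; peptide=MTLFT
pos 17: UAA -> STOP

Answer: MTLFT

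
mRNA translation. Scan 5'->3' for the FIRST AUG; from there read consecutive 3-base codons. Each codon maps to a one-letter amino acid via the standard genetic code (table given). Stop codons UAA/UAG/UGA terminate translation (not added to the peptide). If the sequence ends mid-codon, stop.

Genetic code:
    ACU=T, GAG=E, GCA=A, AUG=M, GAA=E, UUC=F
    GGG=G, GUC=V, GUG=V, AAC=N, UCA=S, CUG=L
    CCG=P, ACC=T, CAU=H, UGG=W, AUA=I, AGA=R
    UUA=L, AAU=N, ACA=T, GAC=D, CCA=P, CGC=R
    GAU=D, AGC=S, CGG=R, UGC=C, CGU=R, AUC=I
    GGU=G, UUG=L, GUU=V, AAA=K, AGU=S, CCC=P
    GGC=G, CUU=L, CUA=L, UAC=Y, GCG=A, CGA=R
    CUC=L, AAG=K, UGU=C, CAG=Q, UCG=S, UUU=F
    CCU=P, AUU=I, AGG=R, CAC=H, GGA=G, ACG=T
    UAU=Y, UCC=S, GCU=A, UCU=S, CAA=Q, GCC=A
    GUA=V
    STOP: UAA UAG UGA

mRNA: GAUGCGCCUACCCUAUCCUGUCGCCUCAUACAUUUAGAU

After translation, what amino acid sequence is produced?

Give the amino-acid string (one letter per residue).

Answer: MRLPYPVASYI

Derivation:
start AUG at pos 1
pos 1: AUG -> M; peptide=M
pos 4: CGC -> R; peptide=MR
pos 7: CUA -> L; peptide=MRL
pos 10: CCC -> P; peptide=MRLP
pos 13: UAU -> Y; peptide=MRLPY
pos 16: CCU -> P; peptide=MRLPYP
pos 19: GUC -> V; peptide=MRLPYPV
pos 22: GCC -> A; peptide=MRLPYPVA
pos 25: UCA -> S; peptide=MRLPYPVAS
pos 28: UAC -> Y; peptide=MRLPYPVASY
pos 31: AUU -> I; peptide=MRLPYPVASYI
pos 34: UAG -> STOP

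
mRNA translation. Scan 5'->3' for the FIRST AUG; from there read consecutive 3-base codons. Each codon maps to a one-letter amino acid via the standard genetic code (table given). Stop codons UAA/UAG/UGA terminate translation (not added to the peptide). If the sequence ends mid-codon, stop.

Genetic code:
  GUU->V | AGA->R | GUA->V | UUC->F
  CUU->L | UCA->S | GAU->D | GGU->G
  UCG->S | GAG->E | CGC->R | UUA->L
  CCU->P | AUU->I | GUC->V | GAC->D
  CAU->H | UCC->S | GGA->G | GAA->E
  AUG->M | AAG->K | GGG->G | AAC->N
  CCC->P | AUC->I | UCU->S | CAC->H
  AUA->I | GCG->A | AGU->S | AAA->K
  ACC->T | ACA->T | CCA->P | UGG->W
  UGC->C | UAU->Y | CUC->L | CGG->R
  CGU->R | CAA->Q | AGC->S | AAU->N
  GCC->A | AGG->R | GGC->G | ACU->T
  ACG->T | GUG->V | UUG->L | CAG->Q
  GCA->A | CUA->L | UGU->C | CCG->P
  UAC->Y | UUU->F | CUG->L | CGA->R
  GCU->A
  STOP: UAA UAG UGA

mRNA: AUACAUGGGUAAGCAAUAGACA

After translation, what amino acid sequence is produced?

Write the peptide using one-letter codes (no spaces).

Answer: MGKQ

Derivation:
start AUG at pos 4
pos 4: AUG -> M; peptide=M
pos 7: GGU -> G; peptide=MG
pos 10: AAG -> K; peptide=MGK
pos 13: CAA -> Q; peptide=MGKQ
pos 16: UAG -> STOP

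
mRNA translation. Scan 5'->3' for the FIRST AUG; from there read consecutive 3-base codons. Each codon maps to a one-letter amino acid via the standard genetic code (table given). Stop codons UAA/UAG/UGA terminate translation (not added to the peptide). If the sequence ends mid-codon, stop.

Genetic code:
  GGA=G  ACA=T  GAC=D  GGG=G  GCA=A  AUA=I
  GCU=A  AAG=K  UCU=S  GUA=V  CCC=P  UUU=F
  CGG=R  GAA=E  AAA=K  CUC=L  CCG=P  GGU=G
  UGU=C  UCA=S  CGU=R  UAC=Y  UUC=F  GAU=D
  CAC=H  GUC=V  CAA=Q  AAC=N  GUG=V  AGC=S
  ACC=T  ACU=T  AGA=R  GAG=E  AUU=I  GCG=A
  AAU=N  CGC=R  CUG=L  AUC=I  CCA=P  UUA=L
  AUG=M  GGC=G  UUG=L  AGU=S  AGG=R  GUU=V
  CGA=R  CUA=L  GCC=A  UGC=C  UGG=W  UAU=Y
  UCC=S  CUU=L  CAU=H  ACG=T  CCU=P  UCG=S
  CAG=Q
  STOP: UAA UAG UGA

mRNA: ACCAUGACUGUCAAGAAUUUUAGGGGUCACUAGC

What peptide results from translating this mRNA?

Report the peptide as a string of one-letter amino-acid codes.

start AUG at pos 3
pos 3: AUG -> M; peptide=M
pos 6: ACU -> T; peptide=MT
pos 9: GUC -> V; peptide=MTV
pos 12: AAG -> K; peptide=MTVK
pos 15: AAU -> N; peptide=MTVKN
pos 18: UUU -> F; peptide=MTVKNF
pos 21: AGG -> R; peptide=MTVKNFR
pos 24: GGU -> G; peptide=MTVKNFRG
pos 27: CAC -> H; peptide=MTVKNFRGH
pos 30: UAG -> STOP

Answer: MTVKNFRGH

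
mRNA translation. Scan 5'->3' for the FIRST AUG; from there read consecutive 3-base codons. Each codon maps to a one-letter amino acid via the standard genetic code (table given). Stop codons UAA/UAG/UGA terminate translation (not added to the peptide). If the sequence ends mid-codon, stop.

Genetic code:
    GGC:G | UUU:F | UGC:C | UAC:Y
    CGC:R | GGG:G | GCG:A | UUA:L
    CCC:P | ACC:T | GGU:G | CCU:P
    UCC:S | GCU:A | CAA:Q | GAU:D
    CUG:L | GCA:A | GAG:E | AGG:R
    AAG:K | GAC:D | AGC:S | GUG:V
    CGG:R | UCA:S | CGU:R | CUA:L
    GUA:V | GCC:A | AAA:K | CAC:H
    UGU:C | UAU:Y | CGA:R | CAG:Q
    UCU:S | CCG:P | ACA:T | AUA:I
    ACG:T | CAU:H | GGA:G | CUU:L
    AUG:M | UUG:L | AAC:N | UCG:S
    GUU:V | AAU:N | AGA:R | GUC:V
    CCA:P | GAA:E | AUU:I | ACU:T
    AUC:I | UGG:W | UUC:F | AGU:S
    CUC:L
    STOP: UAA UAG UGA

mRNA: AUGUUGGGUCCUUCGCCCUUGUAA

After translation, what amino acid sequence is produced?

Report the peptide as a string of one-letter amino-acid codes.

Answer: MLGPSPL

Derivation:
start AUG at pos 0
pos 0: AUG -> M; peptide=M
pos 3: UUG -> L; peptide=ML
pos 6: GGU -> G; peptide=MLG
pos 9: CCU -> P; peptide=MLGP
pos 12: UCG -> S; peptide=MLGPS
pos 15: CCC -> P; peptide=MLGPSP
pos 18: UUG -> L; peptide=MLGPSPL
pos 21: UAA -> STOP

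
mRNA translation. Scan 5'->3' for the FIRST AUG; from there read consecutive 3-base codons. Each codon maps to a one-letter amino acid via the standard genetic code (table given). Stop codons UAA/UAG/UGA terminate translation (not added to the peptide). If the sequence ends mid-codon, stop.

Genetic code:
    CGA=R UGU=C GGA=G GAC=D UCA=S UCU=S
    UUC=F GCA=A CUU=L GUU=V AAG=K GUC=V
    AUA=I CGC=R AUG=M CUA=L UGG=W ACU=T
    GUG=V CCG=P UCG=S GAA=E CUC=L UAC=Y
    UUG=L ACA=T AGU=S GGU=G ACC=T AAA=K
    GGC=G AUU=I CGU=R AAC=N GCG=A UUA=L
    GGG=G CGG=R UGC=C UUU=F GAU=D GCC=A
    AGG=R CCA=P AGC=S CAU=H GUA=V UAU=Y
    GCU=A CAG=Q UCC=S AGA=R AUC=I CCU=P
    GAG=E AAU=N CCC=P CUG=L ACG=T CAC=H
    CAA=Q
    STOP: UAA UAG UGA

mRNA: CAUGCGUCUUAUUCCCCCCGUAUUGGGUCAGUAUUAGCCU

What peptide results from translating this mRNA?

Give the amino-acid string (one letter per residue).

Answer: MRLIPPVLGQY

Derivation:
start AUG at pos 1
pos 1: AUG -> M; peptide=M
pos 4: CGU -> R; peptide=MR
pos 7: CUU -> L; peptide=MRL
pos 10: AUU -> I; peptide=MRLI
pos 13: CCC -> P; peptide=MRLIP
pos 16: CCC -> P; peptide=MRLIPP
pos 19: GUA -> V; peptide=MRLIPPV
pos 22: UUG -> L; peptide=MRLIPPVL
pos 25: GGU -> G; peptide=MRLIPPVLG
pos 28: CAG -> Q; peptide=MRLIPPVLGQ
pos 31: UAU -> Y; peptide=MRLIPPVLGQY
pos 34: UAG -> STOP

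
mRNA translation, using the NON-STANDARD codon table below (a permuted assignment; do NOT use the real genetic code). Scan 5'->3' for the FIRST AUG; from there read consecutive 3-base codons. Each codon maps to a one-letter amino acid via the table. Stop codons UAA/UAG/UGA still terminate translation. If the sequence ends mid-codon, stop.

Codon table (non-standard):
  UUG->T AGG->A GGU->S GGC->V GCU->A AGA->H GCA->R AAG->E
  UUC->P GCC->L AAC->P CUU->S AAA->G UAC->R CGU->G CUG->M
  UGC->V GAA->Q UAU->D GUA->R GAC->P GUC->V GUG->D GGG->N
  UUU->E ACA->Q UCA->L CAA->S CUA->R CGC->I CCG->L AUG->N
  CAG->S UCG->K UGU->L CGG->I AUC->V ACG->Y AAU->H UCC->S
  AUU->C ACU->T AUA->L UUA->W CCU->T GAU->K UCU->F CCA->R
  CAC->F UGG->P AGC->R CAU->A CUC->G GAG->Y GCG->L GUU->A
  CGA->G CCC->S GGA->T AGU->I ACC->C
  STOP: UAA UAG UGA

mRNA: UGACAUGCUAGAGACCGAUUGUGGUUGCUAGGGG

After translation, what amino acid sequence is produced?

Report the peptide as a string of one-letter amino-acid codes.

Answer: NRYCKLSV

Derivation:
start AUG at pos 4
pos 4: AUG -> N; peptide=N
pos 7: CUA -> R; peptide=NR
pos 10: GAG -> Y; peptide=NRY
pos 13: ACC -> C; peptide=NRYC
pos 16: GAU -> K; peptide=NRYCK
pos 19: UGU -> L; peptide=NRYCKL
pos 22: GGU -> S; peptide=NRYCKLS
pos 25: UGC -> V; peptide=NRYCKLSV
pos 28: UAG -> STOP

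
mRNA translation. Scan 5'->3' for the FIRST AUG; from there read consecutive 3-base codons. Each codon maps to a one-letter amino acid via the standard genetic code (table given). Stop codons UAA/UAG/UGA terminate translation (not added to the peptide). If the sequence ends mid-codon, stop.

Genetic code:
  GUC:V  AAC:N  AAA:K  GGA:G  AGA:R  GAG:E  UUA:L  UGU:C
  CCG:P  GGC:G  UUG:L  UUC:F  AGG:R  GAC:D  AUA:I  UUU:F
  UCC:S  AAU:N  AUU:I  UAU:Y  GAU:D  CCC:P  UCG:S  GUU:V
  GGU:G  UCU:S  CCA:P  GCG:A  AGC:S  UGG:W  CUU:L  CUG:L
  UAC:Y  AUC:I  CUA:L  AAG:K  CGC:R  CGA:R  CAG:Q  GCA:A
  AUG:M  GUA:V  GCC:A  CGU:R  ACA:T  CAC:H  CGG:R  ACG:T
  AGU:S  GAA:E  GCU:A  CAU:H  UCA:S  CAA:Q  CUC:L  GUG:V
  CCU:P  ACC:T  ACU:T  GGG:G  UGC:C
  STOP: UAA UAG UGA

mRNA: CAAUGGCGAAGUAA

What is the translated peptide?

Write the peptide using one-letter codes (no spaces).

Answer: MAK

Derivation:
start AUG at pos 2
pos 2: AUG -> M; peptide=M
pos 5: GCG -> A; peptide=MA
pos 8: AAG -> K; peptide=MAK
pos 11: UAA -> STOP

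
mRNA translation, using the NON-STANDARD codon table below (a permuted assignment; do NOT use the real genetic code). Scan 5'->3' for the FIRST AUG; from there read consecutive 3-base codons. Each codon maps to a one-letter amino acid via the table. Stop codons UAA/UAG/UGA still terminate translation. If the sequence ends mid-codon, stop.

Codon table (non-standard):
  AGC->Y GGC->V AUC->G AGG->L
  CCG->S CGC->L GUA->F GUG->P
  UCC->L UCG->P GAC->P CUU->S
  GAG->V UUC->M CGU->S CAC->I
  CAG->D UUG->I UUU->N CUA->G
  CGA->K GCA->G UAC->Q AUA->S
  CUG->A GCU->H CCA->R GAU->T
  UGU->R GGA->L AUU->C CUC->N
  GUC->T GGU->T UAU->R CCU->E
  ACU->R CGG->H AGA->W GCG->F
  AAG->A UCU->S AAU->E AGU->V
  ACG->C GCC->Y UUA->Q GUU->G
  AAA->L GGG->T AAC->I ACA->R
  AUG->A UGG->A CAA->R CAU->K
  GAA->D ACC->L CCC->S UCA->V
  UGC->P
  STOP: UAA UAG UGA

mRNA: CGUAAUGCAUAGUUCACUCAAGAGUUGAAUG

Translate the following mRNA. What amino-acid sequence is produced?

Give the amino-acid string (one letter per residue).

Answer: AKVVNAV

Derivation:
start AUG at pos 4
pos 4: AUG -> A; peptide=A
pos 7: CAU -> K; peptide=AK
pos 10: AGU -> V; peptide=AKV
pos 13: UCA -> V; peptide=AKVV
pos 16: CUC -> N; peptide=AKVVN
pos 19: AAG -> A; peptide=AKVVNA
pos 22: AGU -> V; peptide=AKVVNAV
pos 25: UGA -> STOP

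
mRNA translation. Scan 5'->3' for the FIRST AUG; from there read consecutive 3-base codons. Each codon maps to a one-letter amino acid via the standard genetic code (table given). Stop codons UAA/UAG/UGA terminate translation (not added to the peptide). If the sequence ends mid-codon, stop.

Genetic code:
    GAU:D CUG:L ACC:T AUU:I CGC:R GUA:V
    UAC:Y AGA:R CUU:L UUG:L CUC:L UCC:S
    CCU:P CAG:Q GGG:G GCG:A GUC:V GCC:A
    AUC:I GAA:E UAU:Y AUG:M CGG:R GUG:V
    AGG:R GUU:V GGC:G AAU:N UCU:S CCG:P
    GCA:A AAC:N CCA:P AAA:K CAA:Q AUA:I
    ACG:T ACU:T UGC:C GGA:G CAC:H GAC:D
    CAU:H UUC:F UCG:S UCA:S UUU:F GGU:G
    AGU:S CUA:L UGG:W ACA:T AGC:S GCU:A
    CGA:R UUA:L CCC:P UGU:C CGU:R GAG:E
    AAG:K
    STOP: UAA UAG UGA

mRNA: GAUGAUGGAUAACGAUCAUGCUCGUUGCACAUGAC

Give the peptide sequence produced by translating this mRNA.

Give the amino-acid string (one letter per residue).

Answer: MMDNDHARCT

Derivation:
start AUG at pos 1
pos 1: AUG -> M; peptide=M
pos 4: AUG -> M; peptide=MM
pos 7: GAU -> D; peptide=MMD
pos 10: AAC -> N; peptide=MMDN
pos 13: GAU -> D; peptide=MMDND
pos 16: CAU -> H; peptide=MMDNDH
pos 19: GCU -> A; peptide=MMDNDHA
pos 22: CGU -> R; peptide=MMDNDHAR
pos 25: UGC -> C; peptide=MMDNDHARC
pos 28: ACA -> T; peptide=MMDNDHARCT
pos 31: UGA -> STOP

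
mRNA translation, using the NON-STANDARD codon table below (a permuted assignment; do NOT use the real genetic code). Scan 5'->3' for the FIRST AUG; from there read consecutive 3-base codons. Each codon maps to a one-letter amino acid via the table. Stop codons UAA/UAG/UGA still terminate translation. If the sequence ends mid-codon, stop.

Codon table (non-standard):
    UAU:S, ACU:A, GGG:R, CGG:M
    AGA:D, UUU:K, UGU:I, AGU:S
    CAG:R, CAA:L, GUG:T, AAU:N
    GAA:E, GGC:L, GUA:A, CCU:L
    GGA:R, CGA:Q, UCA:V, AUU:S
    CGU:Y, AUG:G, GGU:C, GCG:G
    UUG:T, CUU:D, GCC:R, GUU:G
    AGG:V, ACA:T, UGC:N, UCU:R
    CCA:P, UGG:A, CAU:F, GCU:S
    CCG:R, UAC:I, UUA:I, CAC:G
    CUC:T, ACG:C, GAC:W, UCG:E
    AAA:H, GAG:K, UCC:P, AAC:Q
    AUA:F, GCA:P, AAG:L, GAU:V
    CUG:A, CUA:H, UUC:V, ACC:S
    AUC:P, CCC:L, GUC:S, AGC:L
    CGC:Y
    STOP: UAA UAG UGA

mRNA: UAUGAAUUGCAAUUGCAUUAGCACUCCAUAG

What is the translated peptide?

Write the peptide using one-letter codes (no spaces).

start AUG at pos 1
pos 1: AUG -> G; peptide=G
pos 4: AAU -> N; peptide=GN
pos 7: UGC -> N; peptide=GNN
pos 10: AAU -> N; peptide=GNNN
pos 13: UGC -> N; peptide=GNNNN
pos 16: AUU -> S; peptide=GNNNNS
pos 19: AGC -> L; peptide=GNNNNSL
pos 22: ACU -> A; peptide=GNNNNSLA
pos 25: CCA -> P; peptide=GNNNNSLAP
pos 28: UAG -> STOP

Answer: GNNNNSLAP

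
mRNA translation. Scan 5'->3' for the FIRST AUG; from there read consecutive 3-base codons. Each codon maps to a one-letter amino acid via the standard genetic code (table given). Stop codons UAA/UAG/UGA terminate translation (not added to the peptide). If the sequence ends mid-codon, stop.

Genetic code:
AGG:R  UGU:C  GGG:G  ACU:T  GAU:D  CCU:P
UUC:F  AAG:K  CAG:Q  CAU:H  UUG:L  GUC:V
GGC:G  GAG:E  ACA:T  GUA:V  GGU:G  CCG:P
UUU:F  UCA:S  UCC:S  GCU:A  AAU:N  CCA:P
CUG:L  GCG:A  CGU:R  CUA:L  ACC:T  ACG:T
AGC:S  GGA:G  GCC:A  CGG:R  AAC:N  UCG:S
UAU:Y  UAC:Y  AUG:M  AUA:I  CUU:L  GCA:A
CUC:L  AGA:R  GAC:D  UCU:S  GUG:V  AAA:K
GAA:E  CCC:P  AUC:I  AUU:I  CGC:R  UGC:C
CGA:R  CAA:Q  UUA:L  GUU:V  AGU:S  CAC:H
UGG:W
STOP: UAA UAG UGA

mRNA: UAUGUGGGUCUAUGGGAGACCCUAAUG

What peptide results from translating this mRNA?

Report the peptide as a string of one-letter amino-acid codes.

start AUG at pos 1
pos 1: AUG -> M; peptide=M
pos 4: UGG -> W; peptide=MW
pos 7: GUC -> V; peptide=MWV
pos 10: UAU -> Y; peptide=MWVY
pos 13: GGG -> G; peptide=MWVYG
pos 16: AGA -> R; peptide=MWVYGR
pos 19: CCC -> P; peptide=MWVYGRP
pos 22: UAA -> STOP

Answer: MWVYGRP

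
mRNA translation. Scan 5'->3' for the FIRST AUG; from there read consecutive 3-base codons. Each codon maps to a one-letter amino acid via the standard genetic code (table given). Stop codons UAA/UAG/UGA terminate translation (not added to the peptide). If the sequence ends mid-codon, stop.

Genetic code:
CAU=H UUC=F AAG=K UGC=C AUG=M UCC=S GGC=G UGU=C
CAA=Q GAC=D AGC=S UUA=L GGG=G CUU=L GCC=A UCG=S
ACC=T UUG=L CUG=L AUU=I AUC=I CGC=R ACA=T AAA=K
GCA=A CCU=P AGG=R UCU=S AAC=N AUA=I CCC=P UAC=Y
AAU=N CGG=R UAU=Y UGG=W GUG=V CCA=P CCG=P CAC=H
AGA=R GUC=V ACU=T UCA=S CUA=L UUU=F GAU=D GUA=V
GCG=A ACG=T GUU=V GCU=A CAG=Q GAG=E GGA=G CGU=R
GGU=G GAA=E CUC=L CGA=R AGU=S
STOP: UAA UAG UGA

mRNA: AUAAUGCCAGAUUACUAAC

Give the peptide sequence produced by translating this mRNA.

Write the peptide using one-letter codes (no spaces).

Answer: MPDY

Derivation:
start AUG at pos 3
pos 3: AUG -> M; peptide=M
pos 6: CCA -> P; peptide=MP
pos 9: GAU -> D; peptide=MPD
pos 12: UAC -> Y; peptide=MPDY
pos 15: UAA -> STOP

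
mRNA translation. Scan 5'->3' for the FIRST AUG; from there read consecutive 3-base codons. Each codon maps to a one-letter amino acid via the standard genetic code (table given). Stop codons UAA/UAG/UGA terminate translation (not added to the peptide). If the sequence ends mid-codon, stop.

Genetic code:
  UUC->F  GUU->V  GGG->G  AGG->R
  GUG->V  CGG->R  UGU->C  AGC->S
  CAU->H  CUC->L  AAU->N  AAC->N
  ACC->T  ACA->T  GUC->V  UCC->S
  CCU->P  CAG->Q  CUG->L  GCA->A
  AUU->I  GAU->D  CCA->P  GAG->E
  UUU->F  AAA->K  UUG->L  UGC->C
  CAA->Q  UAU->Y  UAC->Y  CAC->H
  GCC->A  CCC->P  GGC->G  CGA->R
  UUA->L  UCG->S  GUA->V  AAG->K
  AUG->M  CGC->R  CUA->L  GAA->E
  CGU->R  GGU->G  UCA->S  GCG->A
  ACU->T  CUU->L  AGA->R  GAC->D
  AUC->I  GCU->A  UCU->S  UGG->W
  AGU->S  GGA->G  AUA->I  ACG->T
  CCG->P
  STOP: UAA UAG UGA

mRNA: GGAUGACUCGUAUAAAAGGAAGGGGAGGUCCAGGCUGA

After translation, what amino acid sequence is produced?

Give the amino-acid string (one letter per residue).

start AUG at pos 2
pos 2: AUG -> M; peptide=M
pos 5: ACU -> T; peptide=MT
pos 8: CGU -> R; peptide=MTR
pos 11: AUA -> I; peptide=MTRI
pos 14: AAA -> K; peptide=MTRIK
pos 17: GGA -> G; peptide=MTRIKG
pos 20: AGG -> R; peptide=MTRIKGR
pos 23: GGA -> G; peptide=MTRIKGRG
pos 26: GGU -> G; peptide=MTRIKGRGG
pos 29: CCA -> P; peptide=MTRIKGRGGP
pos 32: GGC -> G; peptide=MTRIKGRGGPG
pos 35: UGA -> STOP

Answer: MTRIKGRGGPG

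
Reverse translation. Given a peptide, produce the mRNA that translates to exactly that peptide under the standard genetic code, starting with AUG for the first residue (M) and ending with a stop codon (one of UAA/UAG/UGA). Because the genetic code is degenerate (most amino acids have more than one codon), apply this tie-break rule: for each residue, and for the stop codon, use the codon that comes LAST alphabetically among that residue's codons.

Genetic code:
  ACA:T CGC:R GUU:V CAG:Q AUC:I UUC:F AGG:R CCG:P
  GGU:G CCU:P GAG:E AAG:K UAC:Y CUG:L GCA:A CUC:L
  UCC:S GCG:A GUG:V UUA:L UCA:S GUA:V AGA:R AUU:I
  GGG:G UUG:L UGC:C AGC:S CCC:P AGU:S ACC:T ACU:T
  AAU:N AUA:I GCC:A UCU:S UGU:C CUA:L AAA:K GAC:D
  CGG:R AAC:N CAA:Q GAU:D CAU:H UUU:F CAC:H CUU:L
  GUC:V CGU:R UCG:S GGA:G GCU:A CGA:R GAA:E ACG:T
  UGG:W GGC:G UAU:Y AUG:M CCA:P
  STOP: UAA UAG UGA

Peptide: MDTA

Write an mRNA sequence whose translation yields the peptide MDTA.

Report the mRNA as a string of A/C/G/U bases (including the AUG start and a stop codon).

residue 1: M -> AUG (start codon)
residue 2: D codons sorted = GAC,GAU -> pick last = GAU
residue 3: T codons sorted = ACA,ACC,ACG,ACU -> pick last = ACU
residue 4: A codons sorted = GCA,GCC,GCG,GCU -> pick last = GCU
terminator: stop codons sorted = UAA,UAG,UGA -> pick last = UGA

Answer: mRNA: AUGGAUACUGCUUGA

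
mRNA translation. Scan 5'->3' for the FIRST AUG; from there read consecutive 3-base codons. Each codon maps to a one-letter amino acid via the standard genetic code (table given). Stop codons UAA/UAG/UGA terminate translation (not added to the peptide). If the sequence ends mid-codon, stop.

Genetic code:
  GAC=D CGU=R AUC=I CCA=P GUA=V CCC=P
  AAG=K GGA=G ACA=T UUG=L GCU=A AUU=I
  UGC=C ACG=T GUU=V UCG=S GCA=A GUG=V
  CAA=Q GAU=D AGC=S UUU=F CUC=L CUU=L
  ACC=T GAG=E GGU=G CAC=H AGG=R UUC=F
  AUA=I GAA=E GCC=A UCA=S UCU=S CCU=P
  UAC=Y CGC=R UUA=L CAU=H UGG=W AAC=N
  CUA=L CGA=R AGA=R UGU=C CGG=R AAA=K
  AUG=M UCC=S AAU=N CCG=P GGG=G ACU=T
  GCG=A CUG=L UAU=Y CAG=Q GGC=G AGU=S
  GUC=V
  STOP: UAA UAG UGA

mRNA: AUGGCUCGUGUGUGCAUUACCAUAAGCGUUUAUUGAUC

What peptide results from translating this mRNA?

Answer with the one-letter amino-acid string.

start AUG at pos 0
pos 0: AUG -> M; peptide=M
pos 3: GCU -> A; peptide=MA
pos 6: CGU -> R; peptide=MAR
pos 9: GUG -> V; peptide=MARV
pos 12: UGC -> C; peptide=MARVC
pos 15: AUU -> I; peptide=MARVCI
pos 18: ACC -> T; peptide=MARVCIT
pos 21: AUA -> I; peptide=MARVCITI
pos 24: AGC -> S; peptide=MARVCITIS
pos 27: GUU -> V; peptide=MARVCITISV
pos 30: UAU -> Y; peptide=MARVCITISVY
pos 33: UGA -> STOP

Answer: MARVCITISVY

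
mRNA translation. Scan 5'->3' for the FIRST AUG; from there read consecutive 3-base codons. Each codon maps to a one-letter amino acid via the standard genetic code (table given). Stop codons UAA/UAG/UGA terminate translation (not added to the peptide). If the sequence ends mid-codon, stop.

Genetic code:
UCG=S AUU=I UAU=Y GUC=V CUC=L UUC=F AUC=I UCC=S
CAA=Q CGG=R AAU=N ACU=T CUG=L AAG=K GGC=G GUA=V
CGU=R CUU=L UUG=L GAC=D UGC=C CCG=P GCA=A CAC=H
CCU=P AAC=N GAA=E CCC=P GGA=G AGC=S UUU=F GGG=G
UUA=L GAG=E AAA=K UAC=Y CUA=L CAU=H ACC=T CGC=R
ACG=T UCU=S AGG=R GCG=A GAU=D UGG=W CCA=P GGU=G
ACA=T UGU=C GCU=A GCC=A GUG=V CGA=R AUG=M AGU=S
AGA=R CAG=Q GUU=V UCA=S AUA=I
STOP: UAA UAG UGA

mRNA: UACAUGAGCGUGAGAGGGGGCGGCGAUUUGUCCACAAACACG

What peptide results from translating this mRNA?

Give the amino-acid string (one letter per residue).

start AUG at pos 3
pos 3: AUG -> M; peptide=M
pos 6: AGC -> S; peptide=MS
pos 9: GUG -> V; peptide=MSV
pos 12: AGA -> R; peptide=MSVR
pos 15: GGG -> G; peptide=MSVRG
pos 18: GGC -> G; peptide=MSVRGG
pos 21: GGC -> G; peptide=MSVRGGG
pos 24: GAU -> D; peptide=MSVRGGGD
pos 27: UUG -> L; peptide=MSVRGGGDL
pos 30: UCC -> S; peptide=MSVRGGGDLS
pos 33: ACA -> T; peptide=MSVRGGGDLST
pos 36: AAC -> N; peptide=MSVRGGGDLSTN
pos 39: ACG -> T; peptide=MSVRGGGDLSTNT
pos 42: only 0 nt remain (<3), stop (end of mRNA)

Answer: MSVRGGGDLSTNT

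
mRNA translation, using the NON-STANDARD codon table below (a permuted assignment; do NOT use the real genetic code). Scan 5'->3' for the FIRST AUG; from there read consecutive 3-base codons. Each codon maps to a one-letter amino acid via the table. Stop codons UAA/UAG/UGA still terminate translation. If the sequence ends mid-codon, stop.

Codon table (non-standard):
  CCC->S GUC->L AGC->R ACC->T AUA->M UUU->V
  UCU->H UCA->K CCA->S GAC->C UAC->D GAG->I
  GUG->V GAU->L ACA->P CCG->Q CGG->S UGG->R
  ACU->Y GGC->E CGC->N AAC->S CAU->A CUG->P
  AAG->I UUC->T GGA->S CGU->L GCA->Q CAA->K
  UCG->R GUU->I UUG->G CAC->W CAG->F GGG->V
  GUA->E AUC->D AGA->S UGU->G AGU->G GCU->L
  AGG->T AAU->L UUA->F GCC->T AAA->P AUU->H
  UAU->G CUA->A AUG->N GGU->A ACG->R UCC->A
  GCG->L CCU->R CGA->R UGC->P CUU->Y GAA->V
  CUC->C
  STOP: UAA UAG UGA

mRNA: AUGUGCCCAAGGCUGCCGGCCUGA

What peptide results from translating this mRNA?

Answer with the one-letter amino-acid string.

start AUG at pos 0
pos 0: AUG -> N; peptide=N
pos 3: UGC -> P; peptide=NP
pos 6: CCA -> S; peptide=NPS
pos 9: AGG -> T; peptide=NPST
pos 12: CUG -> P; peptide=NPSTP
pos 15: CCG -> Q; peptide=NPSTPQ
pos 18: GCC -> T; peptide=NPSTPQT
pos 21: UGA -> STOP

Answer: NPSTPQT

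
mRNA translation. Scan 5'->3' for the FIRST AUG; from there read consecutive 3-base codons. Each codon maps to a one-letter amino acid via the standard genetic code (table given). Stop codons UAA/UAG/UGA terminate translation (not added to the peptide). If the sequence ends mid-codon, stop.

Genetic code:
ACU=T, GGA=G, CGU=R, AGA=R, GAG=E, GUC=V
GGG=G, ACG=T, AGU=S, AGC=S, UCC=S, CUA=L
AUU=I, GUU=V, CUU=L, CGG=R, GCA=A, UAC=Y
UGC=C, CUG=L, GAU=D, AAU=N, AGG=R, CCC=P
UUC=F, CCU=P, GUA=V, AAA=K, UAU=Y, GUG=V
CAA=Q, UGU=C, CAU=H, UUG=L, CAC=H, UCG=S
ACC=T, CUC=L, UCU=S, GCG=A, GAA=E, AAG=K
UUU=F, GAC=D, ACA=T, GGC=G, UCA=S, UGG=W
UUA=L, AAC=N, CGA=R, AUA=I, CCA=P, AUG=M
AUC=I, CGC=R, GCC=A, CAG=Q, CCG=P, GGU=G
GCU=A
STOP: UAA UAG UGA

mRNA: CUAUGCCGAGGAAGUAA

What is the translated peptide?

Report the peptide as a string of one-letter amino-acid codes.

start AUG at pos 2
pos 2: AUG -> M; peptide=M
pos 5: CCG -> P; peptide=MP
pos 8: AGG -> R; peptide=MPR
pos 11: AAG -> K; peptide=MPRK
pos 14: UAA -> STOP

Answer: MPRK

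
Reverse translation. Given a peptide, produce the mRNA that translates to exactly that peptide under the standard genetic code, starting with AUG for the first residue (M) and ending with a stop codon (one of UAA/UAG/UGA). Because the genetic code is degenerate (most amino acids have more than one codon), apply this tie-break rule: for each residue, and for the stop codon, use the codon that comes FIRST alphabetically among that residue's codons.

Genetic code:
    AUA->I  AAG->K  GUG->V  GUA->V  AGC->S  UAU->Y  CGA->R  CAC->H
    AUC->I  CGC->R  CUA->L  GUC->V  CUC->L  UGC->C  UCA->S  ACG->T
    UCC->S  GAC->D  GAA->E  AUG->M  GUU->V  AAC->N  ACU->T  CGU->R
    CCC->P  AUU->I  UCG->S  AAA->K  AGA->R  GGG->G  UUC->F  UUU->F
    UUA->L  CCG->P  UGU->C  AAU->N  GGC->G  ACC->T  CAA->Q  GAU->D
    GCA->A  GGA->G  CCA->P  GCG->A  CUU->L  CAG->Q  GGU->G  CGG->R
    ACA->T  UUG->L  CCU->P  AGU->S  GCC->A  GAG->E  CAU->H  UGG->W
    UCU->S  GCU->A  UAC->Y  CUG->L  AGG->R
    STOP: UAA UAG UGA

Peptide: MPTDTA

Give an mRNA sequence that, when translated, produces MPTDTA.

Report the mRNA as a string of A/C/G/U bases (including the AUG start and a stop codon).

Answer: mRNA: AUGCCAACAGACACAGCAUAA

Derivation:
residue 1: M -> AUG (start codon)
residue 2: P codons sorted = CCA,CCC,CCG,CCU -> pick first = CCA
residue 3: T codons sorted = ACA,ACC,ACG,ACU -> pick first = ACA
residue 4: D codons sorted = GAC,GAU -> pick first = GAC
residue 5: T codons sorted = ACA,ACC,ACG,ACU -> pick first = ACA
residue 6: A codons sorted = GCA,GCC,GCG,GCU -> pick first = GCA
terminator: stop codons sorted = UAA,UAG,UGA -> pick first = UAA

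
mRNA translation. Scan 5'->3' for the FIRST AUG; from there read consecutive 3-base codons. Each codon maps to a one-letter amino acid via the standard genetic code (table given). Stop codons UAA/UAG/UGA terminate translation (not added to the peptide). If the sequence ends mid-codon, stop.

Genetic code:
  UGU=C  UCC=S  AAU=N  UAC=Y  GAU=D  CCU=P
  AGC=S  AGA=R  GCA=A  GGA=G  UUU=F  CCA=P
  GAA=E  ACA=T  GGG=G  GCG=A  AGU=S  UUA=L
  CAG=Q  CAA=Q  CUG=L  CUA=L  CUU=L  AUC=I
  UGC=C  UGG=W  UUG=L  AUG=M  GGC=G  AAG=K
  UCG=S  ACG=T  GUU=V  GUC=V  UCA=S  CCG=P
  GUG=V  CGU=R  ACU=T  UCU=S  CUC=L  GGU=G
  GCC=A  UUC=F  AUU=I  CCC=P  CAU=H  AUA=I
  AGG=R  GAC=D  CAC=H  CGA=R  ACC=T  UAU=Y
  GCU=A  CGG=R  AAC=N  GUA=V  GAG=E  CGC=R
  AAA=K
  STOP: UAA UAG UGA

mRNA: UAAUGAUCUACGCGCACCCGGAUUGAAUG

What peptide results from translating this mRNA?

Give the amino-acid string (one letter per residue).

start AUG at pos 2
pos 2: AUG -> M; peptide=M
pos 5: AUC -> I; peptide=MI
pos 8: UAC -> Y; peptide=MIY
pos 11: GCG -> A; peptide=MIYA
pos 14: CAC -> H; peptide=MIYAH
pos 17: CCG -> P; peptide=MIYAHP
pos 20: GAU -> D; peptide=MIYAHPD
pos 23: UGA -> STOP

Answer: MIYAHPD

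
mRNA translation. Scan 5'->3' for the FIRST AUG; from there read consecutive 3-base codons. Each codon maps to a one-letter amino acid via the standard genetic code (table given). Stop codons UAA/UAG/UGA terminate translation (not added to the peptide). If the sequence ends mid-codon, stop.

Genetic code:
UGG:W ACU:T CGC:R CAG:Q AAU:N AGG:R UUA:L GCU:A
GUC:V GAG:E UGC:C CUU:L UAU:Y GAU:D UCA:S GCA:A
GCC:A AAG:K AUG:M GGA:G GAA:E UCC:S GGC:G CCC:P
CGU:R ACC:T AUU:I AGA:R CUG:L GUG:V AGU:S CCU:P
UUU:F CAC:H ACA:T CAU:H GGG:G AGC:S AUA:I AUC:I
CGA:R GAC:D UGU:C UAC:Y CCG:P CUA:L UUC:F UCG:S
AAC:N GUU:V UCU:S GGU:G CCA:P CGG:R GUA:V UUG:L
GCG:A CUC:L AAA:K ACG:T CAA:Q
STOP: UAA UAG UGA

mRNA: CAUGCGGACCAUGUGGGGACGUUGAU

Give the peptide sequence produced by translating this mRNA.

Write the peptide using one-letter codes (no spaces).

start AUG at pos 1
pos 1: AUG -> M; peptide=M
pos 4: CGG -> R; peptide=MR
pos 7: ACC -> T; peptide=MRT
pos 10: AUG -> M; peptide=MRTM
pos 13: UGG -> W; peptide=MRTMW
pos 16: GGA -> G; peptide=MRTMWG
pos 19: CGU -> R; peptide=MRTMWGR
pos 22: UGA -> STOP

Answer: MRTMWGR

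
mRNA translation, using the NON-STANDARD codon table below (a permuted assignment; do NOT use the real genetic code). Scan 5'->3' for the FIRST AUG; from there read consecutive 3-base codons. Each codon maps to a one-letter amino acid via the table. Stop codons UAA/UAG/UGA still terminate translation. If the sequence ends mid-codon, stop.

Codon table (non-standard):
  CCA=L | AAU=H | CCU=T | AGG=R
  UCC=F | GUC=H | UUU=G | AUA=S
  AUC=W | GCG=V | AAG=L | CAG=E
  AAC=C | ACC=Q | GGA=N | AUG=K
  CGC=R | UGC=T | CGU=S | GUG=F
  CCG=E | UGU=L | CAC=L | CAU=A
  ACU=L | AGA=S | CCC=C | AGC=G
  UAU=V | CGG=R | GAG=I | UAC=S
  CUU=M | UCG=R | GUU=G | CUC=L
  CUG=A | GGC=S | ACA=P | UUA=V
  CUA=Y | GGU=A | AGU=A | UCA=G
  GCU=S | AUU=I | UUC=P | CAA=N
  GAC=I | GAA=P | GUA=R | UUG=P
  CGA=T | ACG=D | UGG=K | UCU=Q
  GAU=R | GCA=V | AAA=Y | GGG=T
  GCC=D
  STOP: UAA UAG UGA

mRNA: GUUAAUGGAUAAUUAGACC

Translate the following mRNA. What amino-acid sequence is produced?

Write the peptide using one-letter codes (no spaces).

start AUG at pos 4
pos 4: AUG -> K; peptide=K
pos 7: GAU -> R; peptide=KR
pos 10: AAU -> H; peptide=KRH
pos 13: UAG -> STOP

Answer: KRH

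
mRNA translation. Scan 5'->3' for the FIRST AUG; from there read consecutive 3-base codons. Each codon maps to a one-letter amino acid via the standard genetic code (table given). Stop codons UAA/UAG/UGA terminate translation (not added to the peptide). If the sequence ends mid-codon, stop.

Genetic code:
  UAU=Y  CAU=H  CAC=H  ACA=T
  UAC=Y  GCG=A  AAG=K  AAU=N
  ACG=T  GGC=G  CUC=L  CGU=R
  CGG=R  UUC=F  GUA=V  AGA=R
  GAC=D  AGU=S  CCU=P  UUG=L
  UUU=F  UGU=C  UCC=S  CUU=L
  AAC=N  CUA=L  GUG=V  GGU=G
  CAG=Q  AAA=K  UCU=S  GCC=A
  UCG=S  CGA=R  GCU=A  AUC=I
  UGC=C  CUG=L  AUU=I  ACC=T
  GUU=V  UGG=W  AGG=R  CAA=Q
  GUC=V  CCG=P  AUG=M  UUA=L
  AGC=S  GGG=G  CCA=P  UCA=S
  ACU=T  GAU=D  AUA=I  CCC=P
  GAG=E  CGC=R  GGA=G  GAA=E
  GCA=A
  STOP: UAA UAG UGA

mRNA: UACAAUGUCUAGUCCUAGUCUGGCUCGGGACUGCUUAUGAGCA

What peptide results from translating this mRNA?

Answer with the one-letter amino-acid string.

start AUG at pos 4
pos 4: AUG -> M; peptide=M
pos 7: UCU -> S; peptide=MS
pos 10: AGU -> S; peptide=MSS
pos 13: CCU -> P; peptide=MSSP
pos 16: AGU -> S; peptide=MSSPS
pos 19: CUG -> L; peptide=MSSPSL
pos 22: GCU -> A; peptide=MSSPSLA
pos 25: CGG -> R; peptide=MSSPSLAR
pos 28: GAC -> D; peptide=MSSPSLARD
pos 31: UGC -> C; peptide=MSSPSLARDC
pos 34: UUA -> L; peptide=MSSPSLARDCL
pos 37: UGA -> STOP

Answer: MSSPSLARDCL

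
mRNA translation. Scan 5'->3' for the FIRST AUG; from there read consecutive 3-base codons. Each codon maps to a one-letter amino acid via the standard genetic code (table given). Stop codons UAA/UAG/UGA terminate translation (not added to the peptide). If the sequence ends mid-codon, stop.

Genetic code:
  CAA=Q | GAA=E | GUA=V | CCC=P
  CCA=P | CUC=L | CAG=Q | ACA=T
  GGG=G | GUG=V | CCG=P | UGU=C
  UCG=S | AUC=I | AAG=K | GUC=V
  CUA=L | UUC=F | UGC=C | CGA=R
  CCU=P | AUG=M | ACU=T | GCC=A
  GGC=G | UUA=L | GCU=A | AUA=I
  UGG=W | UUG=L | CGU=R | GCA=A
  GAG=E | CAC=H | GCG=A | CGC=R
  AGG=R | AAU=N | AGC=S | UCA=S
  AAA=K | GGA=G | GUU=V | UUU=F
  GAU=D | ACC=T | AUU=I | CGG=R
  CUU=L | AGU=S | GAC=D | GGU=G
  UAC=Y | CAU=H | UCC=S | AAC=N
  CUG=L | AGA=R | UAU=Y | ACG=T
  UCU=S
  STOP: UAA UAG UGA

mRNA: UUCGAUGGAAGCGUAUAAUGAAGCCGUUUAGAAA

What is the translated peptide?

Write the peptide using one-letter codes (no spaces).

start AUG at pos 4
pos 4: AUG -> M; peptide=M
pos 7: GAA -> E; peptide=ME
pos 10: GCG -> A; peptide=MEA
pos 13: UAU -> Y; peptide=MEAY
pos 16: AAU -> N; peptide=MEAYN
pos 19: GAA -> E; peptide=MEAYNE
pos 22: GCC -> A; peptide=MEAYNEA
pos 25: GUU -> V; peptide=MEAYNEAV
pos 28: UAG -> STOP

Answer: MEAYNEAV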